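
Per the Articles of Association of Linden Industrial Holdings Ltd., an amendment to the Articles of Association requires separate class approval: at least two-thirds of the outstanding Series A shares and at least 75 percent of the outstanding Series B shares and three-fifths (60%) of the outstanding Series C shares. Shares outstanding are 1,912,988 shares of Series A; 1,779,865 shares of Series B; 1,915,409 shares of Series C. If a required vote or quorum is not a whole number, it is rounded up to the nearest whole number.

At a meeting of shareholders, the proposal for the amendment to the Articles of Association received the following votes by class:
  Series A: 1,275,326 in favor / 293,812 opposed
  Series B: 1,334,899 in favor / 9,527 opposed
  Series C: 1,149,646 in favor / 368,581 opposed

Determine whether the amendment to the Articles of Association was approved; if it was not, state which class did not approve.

Approved — every class gave the required vote.

Series A: 2/3 of 1912988 = 1275325.33, rounded up to 1275326; 1,275,326 required, 1,275,326 in favor — approved.
Series B: 3/4 of 1779865 = 1334898.75, rounded up to 1334899; 1,334,899 required, 1,334,899 in favor — approved.
Series C: 3/5 of 1915409 = 1149245.40, rounded up to 1149246; 1,149,246 required, 1,149,646 in favor — approved.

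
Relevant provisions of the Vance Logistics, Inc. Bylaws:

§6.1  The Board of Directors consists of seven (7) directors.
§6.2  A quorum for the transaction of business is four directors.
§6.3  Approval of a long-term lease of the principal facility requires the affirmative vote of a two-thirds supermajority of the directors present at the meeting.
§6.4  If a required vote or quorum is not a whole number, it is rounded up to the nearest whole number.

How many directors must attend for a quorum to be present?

4

The quorum is fixed at 4.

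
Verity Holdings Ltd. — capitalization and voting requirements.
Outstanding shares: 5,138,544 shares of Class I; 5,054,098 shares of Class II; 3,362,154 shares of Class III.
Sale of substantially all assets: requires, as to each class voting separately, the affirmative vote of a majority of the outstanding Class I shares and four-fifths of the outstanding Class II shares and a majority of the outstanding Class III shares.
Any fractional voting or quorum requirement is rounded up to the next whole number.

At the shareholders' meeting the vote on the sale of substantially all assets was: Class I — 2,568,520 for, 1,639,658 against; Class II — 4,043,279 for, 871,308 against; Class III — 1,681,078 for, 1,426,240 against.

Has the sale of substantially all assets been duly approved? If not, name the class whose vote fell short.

Class I: a majority of 5138544 is 2569273; 2,569,273 required, 2,568,520 in favor — not approved.
Class II: 4/5 of 5054098 = 4043278.40, rounded up to 4043279; 4,043,279 required, 4,043,279 in favor — approved.
Class III: a majority of 3362154 is 1681078; 1,681,078 required, 1,681,078 in favor — approved.

Not approved — the Class I shares did not give the required vote.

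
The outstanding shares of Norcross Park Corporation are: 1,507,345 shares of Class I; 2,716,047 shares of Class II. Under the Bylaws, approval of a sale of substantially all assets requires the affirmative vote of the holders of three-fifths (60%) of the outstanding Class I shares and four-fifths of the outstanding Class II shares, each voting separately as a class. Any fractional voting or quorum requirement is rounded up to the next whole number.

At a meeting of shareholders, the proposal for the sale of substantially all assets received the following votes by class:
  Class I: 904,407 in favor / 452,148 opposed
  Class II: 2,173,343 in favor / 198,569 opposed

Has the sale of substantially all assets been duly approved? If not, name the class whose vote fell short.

Approved — every class gave the required vote.

Class I: 3/5 of 1507345 = 904407; 904,407 required, 904,407 in favor — approved.
Class II: 4/5 of 2716047 = 2172837.60, rounded up to 2172838; 2,172,838 required, 2,173,343 in favor — approved.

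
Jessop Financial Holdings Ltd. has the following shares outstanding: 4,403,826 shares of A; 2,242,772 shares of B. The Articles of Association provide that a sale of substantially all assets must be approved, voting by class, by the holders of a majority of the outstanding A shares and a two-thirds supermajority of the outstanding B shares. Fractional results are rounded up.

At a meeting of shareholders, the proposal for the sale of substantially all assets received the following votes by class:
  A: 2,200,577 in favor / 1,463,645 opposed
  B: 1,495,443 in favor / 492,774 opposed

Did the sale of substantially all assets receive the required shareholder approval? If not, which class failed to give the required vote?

A: a majority of 4403826 is 2201914; 2,201,914 required, 2,200,577 in favor — not approved.
B: 2/3 of 2242772 = 1495181.33, rounded up to 1495182; 1,495,182 required, 1,495,443 in favor — approved.

Not approved — the A shares did not give the required vote.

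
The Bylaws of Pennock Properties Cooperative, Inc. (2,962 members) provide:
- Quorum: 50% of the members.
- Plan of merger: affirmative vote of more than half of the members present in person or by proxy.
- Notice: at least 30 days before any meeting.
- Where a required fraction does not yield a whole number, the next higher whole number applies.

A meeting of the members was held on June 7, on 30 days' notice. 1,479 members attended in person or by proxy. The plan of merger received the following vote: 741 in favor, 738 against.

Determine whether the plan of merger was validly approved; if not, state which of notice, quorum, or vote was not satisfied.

Notice: 30 days given; 30 required. Satisfied.
Quorum: 50% of 2,962 = 1,481; 1,479 present. Not satisfied.
Vote: requires a majority of those present (1,479); a majority of 1479 is 740, so 740 needed; 741 in favor. Satisfied.

Invalid — quorum requirement not satisfied.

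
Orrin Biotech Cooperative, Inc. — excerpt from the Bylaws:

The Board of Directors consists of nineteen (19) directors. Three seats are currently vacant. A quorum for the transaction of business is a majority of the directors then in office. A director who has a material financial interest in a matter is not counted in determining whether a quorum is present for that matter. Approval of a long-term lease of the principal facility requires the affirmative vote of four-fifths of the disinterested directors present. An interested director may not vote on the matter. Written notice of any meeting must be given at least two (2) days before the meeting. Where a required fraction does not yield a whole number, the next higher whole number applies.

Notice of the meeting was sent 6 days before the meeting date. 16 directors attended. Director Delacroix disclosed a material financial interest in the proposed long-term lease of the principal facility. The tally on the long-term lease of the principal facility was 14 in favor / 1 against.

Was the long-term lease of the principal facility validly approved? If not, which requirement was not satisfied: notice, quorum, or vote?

Valid — all requirements satisfied.

Notice: 6 days given; 2 required (6 ≥ 2). Satisfied.
Quorum: 16 present, but the 1 interested director does not count, leaving 15. Quorum is 9. Satisfied.
Vote: the long-term lease of the principal facility requires four-fifths of the disinterested directors present (16 − 1 = 15). 4/5 of 15 = 12, so 12 affirmative votes are needed; 14 voted in favor. Satisfied.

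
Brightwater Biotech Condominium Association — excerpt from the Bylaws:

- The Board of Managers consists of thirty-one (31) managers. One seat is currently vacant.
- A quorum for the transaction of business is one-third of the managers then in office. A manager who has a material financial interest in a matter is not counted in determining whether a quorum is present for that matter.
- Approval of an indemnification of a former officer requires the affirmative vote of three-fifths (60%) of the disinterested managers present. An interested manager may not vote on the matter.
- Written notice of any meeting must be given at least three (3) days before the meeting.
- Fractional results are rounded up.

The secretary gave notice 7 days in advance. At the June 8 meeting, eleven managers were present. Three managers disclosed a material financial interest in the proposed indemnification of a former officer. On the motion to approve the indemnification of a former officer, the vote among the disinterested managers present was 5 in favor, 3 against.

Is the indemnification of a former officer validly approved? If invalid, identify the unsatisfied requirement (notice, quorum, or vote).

Notice: 7 days given; 3 required (7 ≥ 3). Satisfied.
Quorum: 11 present, but the 3 interested managers do not count, leaving 8. Quorum is 10. Not satisfied.
Vote: the indemnification of a former officer requires three-fifths of the disinterested managers present (11 − 3 = 8). 3/5 of 8 = 4.80, rounded up to 5, so 5 affirmative votes are needed; 5 voted in favor. Satisfied. (Moot — without a quorum no business can be validly transacted.)

Invalid — quorum requirement not satisfied.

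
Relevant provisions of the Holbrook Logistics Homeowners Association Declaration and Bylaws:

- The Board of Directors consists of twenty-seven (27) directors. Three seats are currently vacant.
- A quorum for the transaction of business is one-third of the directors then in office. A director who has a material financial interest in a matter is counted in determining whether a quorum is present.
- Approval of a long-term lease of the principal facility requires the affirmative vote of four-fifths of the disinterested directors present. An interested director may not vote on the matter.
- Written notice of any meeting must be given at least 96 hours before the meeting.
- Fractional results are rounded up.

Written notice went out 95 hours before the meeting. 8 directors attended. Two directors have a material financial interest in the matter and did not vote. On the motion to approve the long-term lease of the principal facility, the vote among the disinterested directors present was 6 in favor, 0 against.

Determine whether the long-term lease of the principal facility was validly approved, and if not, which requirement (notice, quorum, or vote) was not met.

Invalid — notice requirement not satisfied.

Notice: 95 hours given; 96 required (95 < 96). Not satisfied.
Quorum: 8 present (interested directors count toward quorum); quorum is 8. Satisfied.
Vote: the long-term lease of the principal facility requires four-fifths of the disinterested directors present (8 − 2 = 6). 4/5 of 6 = 4.80, rounded up to 5, so 5 affirmative votes are needed; 6 voted in favor. Satisfied.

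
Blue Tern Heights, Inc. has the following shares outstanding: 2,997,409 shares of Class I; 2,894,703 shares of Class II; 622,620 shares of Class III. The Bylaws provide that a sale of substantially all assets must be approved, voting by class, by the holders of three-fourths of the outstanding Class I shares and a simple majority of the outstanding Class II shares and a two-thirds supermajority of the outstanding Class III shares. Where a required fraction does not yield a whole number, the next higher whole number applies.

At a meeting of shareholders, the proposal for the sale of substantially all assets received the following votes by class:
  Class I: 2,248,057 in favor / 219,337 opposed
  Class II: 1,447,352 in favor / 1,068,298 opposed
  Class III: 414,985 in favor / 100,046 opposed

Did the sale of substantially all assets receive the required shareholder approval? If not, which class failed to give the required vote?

Class I: 3/4 of 2997409 = 2248056.75, rounded up to 2248057; 2,248,057 required, 2,248,057 in favor — approved.
Class II: a majority of 2894703 is 1447352; 1,447,352 required, 1,447,352 in favor — approved.
Class III: 2/3 of 622620 = 415080; 415,080 required, 414,985 in favor — not approved.

Not approved — the Class III shares did not give the required vote.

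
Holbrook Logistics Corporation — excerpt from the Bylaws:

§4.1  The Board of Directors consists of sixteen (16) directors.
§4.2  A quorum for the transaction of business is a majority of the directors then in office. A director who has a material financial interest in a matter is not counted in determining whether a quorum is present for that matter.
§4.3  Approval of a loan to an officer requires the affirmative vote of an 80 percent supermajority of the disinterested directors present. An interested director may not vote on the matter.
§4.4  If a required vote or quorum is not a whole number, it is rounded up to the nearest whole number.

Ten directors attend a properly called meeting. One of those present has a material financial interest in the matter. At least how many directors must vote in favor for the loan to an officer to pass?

8

The loan to an officer requires four-fifths of the disinterested directors present (10 − 1 = 9).
4/5 of 9 = 7.20, rounded up to 8.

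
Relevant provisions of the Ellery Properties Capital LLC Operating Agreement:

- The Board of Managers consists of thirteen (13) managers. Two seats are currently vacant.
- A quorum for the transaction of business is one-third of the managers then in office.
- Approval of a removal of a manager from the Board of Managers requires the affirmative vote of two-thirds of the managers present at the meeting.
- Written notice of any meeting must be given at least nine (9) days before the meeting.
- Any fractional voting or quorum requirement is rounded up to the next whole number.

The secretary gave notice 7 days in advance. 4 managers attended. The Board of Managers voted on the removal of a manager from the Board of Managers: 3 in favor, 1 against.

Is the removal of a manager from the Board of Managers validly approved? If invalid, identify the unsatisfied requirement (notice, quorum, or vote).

Invalid — notice requirement not satisfied.

Notice: 7 days given; 9 required (7 < 9). Not satisfied.
Quorum: 4 present; quorum is 4. Satisfied.
Vote: the removal of a manager from the Board of Managers requires two-thirds of the managers present (4). 2/3 of 4 = 2.67, rounded up to 3, so 3 affirmative votes are needed; 3 voted in favor. Satisfied.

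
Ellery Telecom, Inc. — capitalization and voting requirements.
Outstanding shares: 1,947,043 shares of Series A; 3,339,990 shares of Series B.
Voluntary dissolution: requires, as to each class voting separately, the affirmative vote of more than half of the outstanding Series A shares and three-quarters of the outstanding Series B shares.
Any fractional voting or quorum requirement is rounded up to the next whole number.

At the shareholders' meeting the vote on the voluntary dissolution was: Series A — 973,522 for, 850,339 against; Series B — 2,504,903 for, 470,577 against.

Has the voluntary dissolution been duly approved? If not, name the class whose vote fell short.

Series A: a majority of 1947043 is 973522; 973,522 required, 973,522 in favor — approved.
Series B: 3/4 of 3339990 = 2504992.50, rounded up to 2504993; 2,504,993 required, 2,504,903 in favor — not approved.

Not approved — the Series B shares did not give the required vote.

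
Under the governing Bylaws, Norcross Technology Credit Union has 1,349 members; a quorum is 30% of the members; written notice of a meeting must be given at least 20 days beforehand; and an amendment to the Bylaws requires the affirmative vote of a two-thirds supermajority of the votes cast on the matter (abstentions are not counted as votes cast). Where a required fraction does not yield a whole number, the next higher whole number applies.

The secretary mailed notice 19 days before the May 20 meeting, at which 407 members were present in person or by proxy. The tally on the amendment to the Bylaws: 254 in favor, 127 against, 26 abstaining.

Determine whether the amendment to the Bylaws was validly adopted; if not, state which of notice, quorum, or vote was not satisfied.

Notice: 19 days given; 20 required. Not satisfied.
Quorum: 30% of 1,349 = 404.70, rounded up to 405; 407 present. Satisfied.
Vote: requires two-thirds of the votes cast (407 − 26 abstaining = 381); 2/3 of 381 = 254, so 254 needed; 254 in favor. Satisfied.

Invalid — notice requirement not satisfied.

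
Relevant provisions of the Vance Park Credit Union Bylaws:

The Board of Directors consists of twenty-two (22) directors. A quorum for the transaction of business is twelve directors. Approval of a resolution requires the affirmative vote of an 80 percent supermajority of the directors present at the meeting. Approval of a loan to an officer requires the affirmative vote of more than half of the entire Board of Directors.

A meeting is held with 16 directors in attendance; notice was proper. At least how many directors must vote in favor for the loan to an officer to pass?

12

The loan to an officer requires a majority of the entire Board of Directors (22).
A majority of 22 is 12.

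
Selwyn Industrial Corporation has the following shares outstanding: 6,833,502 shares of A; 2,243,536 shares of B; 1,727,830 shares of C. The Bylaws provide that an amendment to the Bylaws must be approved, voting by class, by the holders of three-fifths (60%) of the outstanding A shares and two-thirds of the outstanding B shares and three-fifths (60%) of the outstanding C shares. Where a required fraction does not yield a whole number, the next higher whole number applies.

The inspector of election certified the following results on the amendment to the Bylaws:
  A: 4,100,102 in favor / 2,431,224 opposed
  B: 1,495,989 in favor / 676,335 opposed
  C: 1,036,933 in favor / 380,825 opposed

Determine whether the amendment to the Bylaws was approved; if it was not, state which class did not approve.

Approved — every class gave the required vote.

A: 3/5 of 6833502 = 4100101.20, rounded up to 4100102; 4,100,102 required, 4,100,102 in favor — approved.
B: 2/3 of 2243536 = 1495690.67, rounded up to 1495691; 1,495,691 required, 1,495,989 in favor — approved.
C: 3/5 of 1727830 = 1036698; 1,036,698 required, 1,036,933 in favor — approved.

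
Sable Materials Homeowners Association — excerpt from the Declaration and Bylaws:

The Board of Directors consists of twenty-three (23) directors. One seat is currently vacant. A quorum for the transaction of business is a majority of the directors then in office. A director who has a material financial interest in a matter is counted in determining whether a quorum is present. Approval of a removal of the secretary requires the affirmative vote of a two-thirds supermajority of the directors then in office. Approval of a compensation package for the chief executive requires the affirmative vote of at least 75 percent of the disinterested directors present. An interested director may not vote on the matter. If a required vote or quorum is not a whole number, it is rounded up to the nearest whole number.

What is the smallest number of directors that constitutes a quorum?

A majority of 22 is 12.

12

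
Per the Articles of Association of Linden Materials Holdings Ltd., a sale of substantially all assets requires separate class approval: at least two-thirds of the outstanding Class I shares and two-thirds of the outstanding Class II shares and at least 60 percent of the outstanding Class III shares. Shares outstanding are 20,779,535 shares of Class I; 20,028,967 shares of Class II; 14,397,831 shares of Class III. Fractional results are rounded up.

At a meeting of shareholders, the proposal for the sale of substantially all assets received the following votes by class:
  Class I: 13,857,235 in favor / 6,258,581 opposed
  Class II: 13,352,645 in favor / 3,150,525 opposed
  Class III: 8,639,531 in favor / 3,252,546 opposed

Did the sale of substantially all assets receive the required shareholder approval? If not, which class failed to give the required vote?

Class I: 2/3 of 20779535 = 13853023.33, rounded up to 13853024; 13,853,024 required, 13,857,235 in favor — approved.
Class II: 2/3 of 20028967 = 13352644.67, rounded up to 13352645; 13,352,645 required, 13,352,645 in favor — approved.
Class III: 3/5 of 14397831 = 8638698.60, rounded up to 8638699; 8,638,699 required, 8,639,531 in favor — approved.

Approved — every class gave the required vote.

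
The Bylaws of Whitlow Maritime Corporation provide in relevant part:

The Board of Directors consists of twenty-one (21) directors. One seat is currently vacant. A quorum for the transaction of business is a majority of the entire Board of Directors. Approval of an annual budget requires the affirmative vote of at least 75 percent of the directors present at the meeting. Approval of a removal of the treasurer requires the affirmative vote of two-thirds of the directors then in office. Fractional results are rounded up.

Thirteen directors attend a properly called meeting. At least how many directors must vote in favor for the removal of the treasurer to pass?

The removal of the treasurer requires two-thirds of the directors then in office (20).
2/3 of 20 = 13.33, rounded up to 14.
(Only 13 can vote, so the removal of the treasurer cannot pass at this meeting, but the required vote is still 14.)

14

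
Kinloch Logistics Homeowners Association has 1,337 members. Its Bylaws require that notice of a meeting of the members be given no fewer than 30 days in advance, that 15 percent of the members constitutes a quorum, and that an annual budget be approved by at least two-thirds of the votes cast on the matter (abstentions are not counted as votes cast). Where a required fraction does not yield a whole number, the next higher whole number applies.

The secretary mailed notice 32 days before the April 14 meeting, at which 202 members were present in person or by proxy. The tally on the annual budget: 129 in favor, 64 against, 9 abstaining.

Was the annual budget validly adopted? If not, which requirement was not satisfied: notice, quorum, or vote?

Notice: 32 days given; 30 required. Satisfied.
Quorum: 15% of 1,337 = 200.55, rounded up to 201; 202 present. Satisfied.
Vote: requires two-thirds of the votes cast (202 − 9 abstaining = 193); 2/3 of 193 = 128.67, rounded up to 129, so 129 needed; 129 in favor. Satisfied.

Valid — all requirements satisfied.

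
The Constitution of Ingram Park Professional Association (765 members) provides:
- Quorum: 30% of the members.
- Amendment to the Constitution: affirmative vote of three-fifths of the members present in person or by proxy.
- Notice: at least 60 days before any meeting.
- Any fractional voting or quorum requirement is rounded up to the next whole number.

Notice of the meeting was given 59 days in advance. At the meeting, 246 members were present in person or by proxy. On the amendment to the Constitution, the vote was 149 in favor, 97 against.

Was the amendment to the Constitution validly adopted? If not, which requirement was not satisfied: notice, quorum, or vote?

Notice: 59 days given; 60 required. Not satisfied.
Quorum: 30% of 765 = 229.50, rounded up to 230; 246 present. Satisfied.
Vote: requires three-fifths of those present (246); 3/5 of 246 = 147.60, rounded up to 148, so 148 needed; 149 in favor. Satisfied.

Invalid — notice requirement not satisfied.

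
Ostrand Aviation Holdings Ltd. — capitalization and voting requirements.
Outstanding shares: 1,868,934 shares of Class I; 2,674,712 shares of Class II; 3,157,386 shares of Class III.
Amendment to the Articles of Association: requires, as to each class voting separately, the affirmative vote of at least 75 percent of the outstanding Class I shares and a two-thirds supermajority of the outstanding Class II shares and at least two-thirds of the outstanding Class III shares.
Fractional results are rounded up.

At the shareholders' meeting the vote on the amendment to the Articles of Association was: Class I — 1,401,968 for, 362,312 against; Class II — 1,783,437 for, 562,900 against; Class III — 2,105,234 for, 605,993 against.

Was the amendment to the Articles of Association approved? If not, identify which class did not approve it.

Approved — every class gave the required vote.

Class I: 3/4 of 1868934 = 1401700.50, rounded up to 1401701; 1,401,701 required, 1,401,968 in favor — approved.
Class II: 2/3 of 2674712 = 1783141.33, rounded up to 1783142; 1,783,142 required, 1,783,437 in favor — approved.
Class III: 2/3 of 3157386 = 2104924; 2,104,924 required, 2,105,234 in favor — approved.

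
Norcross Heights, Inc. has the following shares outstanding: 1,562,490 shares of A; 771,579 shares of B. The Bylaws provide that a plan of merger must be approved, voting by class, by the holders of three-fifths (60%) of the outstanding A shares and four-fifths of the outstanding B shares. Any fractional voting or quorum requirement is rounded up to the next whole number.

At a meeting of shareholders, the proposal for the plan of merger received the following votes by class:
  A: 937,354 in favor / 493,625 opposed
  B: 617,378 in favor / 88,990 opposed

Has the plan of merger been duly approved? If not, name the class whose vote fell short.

Not approved — the A shares did not give the required vote.

A: 3/5 of 1562490 = 937494; 937,494 required, 937,354 in favor — not approved.
B: 4/5 of 771579 = 617263.20, rounded up to 617264; 617,264 required, 617,378 in favor — approved.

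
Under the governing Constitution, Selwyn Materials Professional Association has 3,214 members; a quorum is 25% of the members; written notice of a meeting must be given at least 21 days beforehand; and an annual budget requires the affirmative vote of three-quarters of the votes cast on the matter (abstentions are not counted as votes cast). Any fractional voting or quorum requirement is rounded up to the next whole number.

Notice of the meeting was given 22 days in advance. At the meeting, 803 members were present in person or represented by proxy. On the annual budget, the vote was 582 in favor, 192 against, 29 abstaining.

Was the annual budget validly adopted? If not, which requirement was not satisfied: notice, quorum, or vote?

Invalid — quorum requirement not satisfied.

Notice: 22 days given; 21 required. Satisfied.
Quorum: 25% of 3,214 = 803.50, rounded up to 804; 803 present. Not satisfied.
Vote: requires three-fourths of the votes cast (803 − 29 abstaining = 774); 3/4 of 774 = 580.50, rounded up to 581, so 581 needed; 582 in favor. Satisfied.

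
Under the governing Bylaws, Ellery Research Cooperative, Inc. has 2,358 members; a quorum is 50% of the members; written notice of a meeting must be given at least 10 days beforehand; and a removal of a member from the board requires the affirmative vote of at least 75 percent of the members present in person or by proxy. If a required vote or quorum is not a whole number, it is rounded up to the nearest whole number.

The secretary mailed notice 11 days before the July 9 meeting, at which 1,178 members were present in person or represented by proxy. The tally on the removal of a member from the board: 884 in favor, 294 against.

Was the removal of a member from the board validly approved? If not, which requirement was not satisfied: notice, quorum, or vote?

Invalid — quorum requirement not satisfied.

Notice: 11 days given; 10 required. Satisfied.
Quorum: 50% of 2,358 = 1,179; 1,178 present. Not satisfied.
Vote: requires three-fourths of those present (1,178); 3/4 of 1178 = 883.50, rounded up to 884, so 884 needed; 884 in favor. Satisfied.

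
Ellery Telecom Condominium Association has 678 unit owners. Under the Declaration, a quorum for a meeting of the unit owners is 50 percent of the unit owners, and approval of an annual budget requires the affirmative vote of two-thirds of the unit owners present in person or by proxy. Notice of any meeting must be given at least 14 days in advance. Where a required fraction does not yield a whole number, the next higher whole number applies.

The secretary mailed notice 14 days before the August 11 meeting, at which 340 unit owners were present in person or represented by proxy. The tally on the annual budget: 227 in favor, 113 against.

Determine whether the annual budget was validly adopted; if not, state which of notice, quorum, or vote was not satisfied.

Valid — all requirements satisfied.

Notice: 14 days given; 14 required. Satisfied.
Quorum: 50% of 678 = 339; 340 present. Satisfied.
Vote: requires two-thirds of those present (340); 2/3 of 340 = 226.67, rounded up to 227, so 227 needed; 227 in favor. Satisfied.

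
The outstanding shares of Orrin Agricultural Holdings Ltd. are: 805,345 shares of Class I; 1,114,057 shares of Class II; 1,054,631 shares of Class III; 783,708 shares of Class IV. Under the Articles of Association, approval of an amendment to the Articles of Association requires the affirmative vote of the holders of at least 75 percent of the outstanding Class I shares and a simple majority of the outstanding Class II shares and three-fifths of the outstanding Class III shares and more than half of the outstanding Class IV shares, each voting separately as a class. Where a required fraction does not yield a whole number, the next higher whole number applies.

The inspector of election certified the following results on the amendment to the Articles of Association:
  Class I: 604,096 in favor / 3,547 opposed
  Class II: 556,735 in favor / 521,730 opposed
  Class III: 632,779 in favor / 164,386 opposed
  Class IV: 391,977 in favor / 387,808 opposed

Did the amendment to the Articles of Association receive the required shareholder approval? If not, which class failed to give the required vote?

Not approved — the Class II shares did not give the required vote.

Class I: 3/4 of 805345 = 604008.75, rounded up to 604009; 604,009 required, 604,096 in favor — approved.
Class II: a majority of 1114057 is 557029; 557,029 required, 556,735 in favor — not approved.
Class III: 3/5 of 1054631 = 632778.60, rounded up to 632779; 632,779 required, 632,779 in favor — approved.
Class IV: a majority of 783708 is 391855; 391,855 required, 391,977 in favor — approved.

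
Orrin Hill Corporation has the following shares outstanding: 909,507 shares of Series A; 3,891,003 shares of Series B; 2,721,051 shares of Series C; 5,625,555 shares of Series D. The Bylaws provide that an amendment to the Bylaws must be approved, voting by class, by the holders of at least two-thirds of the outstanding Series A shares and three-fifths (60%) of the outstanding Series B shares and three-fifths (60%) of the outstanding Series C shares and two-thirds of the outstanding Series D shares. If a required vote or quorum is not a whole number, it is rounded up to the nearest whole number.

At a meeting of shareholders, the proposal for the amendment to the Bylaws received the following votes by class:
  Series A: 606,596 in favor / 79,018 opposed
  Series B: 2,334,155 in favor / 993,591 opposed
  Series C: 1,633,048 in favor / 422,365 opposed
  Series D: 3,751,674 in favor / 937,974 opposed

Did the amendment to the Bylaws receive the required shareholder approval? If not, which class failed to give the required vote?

Series A: 2/3 of 909507 = 606338; 606,338 required, 606,596 in favor — approved.
Series B: 3/5 of 3891003 = 2334601.80, rounded up to 2334602; 2,334,602 required, 2,334,155 in favor — not approved.
Series C: 3/5 of 2721051 = 1632630.60, rounded up to 1632631; 1,632,631 required, 1,633,048 in favor — approved.
Series D: 2/3 of 5625555 = 3750370; 3,750,370 required, 3,751,674 in favor — approved.

Not approved — the Series B shares did not give the required vote.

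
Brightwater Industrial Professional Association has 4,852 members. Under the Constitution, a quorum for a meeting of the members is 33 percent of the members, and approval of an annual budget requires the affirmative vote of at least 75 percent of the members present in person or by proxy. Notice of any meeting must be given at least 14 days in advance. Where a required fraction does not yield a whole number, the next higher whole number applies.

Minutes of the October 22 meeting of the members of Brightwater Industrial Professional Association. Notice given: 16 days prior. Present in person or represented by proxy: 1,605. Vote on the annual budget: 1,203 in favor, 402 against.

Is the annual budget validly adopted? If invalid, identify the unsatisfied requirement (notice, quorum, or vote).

Invalid — vote requirement not satisfied.

Notice: 16 days given; 14 required. Satisfied.
Quorum: 33% of 4,852 = 1,601.16, rounded up to 1,602; 1,605 present. Satisfied.
Vote: requires three-fourths of those present (1,605); 3/4 of 1605 = 1203.75, rounded up to 1204, so 1,204 needed; 1,203 in favor. Not satisfied.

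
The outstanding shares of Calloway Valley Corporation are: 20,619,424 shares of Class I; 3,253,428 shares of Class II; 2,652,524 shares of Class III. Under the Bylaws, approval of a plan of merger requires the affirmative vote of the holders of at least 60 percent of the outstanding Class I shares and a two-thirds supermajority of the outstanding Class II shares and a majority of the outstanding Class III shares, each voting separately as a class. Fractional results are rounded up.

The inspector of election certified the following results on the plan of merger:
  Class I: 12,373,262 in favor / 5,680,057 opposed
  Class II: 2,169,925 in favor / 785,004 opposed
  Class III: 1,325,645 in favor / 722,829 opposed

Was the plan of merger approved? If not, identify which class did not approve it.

Class I: 3/5 of 20619424 = 12371654.40, rounded up to 12371655; 12,371,655 required, 12,373,262 in favor — approved.
Class II: 2/3 of 3253428 = 2168952; 2,168,952 required, 2,169,925 in favor — approved.
Class III: a majority of 2652524 is 1326263; 1,326,263 required, 1,325,645 in favor — not approved.

Not approved — the Class III shares did not give the required vote.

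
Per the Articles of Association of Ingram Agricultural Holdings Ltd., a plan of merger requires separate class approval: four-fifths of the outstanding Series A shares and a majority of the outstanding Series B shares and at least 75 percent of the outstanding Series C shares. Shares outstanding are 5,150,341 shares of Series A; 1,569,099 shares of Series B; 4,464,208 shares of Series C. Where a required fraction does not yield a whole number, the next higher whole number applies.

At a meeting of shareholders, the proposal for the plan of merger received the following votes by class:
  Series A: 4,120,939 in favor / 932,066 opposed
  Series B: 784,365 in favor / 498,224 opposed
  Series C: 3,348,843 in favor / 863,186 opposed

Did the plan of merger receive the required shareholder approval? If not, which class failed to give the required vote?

Not approved — the Series B shares did not give the required vote.

Series A: 4/5 of 5150341 = 4120272.80, rounded up to 4120273; 4,120,273 required, 4,120,939 in favor — approved.
Series B: a majority of 1569099 is 784550; 784,550 required, 784,365 in favor — not approved.
Series C: 3/4 of 4464208 = 3348156; 3,348,156 required, 3,348,843 in favor — approved.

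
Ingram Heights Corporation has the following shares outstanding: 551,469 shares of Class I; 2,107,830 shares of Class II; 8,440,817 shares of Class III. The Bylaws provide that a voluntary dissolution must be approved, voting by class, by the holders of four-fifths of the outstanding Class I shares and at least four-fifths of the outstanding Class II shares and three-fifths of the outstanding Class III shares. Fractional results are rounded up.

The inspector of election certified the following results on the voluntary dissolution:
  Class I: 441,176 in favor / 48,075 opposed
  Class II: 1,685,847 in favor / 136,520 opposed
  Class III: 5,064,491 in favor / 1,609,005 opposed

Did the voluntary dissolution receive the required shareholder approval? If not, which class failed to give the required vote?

Class I: 4/5 of 551469 = 441175.20, rounded up to 441176; 441,176 required, 441,176 in favor — approved.
Class II: 4/5 of 2107830 = 1686264; 1,686,264 required, 1,685,847 in favor — not approved.
Class III: 3/5 of 8440817 = 5064490.20, rounded up to 5064491; 5,064,491 required, 5,064,491 in favor — approved.

Not approved — the Class II shares did not give the required vote.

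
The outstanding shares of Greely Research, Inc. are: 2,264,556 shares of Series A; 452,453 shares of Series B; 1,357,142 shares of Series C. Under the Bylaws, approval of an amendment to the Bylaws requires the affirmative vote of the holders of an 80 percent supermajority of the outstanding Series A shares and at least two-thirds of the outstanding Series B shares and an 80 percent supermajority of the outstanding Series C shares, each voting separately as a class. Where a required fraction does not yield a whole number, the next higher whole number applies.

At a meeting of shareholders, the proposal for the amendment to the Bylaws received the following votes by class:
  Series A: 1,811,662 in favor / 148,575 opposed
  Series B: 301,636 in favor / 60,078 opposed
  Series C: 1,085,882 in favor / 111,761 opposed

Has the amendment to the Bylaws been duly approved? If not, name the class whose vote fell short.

Series A: 4/5 of 2264556 = 1811644.80, rounded up to 1811645; 1,811,645 required, 1,811,662 in favor — approved.
Series B: 2/3 of 452453 = 301635.33, rounded up to 301636; 301,636 required, 301,636 in favor — approved.
Series C: 4/5 of 1357142 = 1085713.60, rounded up to 1085714; 1,085,714 required, 1,085,882 in favor — approved.

Approved — every class gave the required vote.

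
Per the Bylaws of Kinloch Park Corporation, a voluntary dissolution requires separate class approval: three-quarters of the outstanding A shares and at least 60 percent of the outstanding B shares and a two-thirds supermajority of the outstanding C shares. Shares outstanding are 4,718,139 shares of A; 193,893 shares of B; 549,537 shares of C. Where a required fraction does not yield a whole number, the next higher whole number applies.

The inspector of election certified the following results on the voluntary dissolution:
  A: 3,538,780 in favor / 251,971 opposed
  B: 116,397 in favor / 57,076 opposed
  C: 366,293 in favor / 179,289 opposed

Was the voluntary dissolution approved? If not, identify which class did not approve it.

Not approved — the C shares did not give the required vote.

A: 3/4 of 4718139 = 3538604.25, rounded up to 3538605; 3,538,605 required, 3,538,780 in favor — approved.
B: 3/5 of 193893 = 116335.80, rounded up to 116336; 116,336 required, 116,397 in favor — approved.
C: 2/3 of 549537 = 366358; 366,358 required, 366,293 in favor — not approved.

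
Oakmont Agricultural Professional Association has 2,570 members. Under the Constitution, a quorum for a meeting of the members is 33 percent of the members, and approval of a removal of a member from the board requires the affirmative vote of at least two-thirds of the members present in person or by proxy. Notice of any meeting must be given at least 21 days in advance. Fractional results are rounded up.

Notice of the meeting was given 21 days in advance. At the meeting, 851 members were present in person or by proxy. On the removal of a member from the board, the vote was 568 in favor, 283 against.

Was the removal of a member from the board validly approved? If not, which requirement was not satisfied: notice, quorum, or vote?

Notice: 21 days given; 21 required. Satisfied.
Quorum: 33% of 2,570 = 848.10, rounded up to 849; 851 present. Satisfied.
Vote: requires two-thirds of those present (851); 2/3 of 851 = 567.33, rounded up to 568, so 568 needed; 568 in favor. Satisfied.

Valid — all requirements satisfied.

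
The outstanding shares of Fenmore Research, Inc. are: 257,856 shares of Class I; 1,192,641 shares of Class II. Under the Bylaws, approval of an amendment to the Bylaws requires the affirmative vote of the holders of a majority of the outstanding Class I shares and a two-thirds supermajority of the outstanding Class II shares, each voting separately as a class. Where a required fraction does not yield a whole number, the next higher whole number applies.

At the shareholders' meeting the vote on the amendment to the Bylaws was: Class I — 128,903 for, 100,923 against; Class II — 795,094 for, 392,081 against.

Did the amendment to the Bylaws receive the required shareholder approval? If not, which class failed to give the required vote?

Class I: a majority of 257856 is 128929; 128,929 required, 128,903 in favor — not approved.
Class II: 2/3 of 1192641 = 795094; 795,094 required, 795,094 in favor — approved.

Not approved — the Class I shares did not give the required vote.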